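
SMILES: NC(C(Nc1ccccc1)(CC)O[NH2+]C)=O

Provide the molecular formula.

C11H18N3O2+

Heavy atoms from the SMILES: 11 C, 3 N, 2 O.
Implicit hydrogens by atom environment:
  5 × C (aromatic): 1 H each → 5
  2 × C: 3 H each → 6
  2 × C: no H
  2 × O: no H
  1 × C: 2 H
  1 × C (aromatic): no H
  1 × N (charge +1): 2 H
  1 × N: 2 H
  1 × N: 1 H
  Total hydrogens = 18.
Net charge +1.
Molecular formula: C11H18N3O2+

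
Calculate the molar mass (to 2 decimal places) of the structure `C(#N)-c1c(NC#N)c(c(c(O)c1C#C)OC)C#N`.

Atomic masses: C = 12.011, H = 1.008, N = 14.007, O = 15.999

Molecular formula: C12H6N4O2.
M = 12×12.011 + 6×1.008 + 4×14.007 + 2×15.999 = 238.21 g/mol.

238.21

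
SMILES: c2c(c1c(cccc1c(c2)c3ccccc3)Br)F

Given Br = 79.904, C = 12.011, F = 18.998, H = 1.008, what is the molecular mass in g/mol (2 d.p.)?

301.16

Molecular formula: C16H10BrF.
M = 1×79.904 + 16×12.011 + 1×18.998 + 10×1.008 = 301.16 g/mol.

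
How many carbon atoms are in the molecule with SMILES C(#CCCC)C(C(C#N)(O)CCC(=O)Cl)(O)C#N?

The symbol for carbon appears 12 times in the SMILES. (Cl is a single chlorine, not C + l.)

12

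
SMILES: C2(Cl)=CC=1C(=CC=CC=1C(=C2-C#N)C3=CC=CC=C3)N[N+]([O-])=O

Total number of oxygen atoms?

The symbol for oxygen appears 2 times in the SMILES.

2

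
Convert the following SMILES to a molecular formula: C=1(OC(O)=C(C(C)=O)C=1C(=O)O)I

Heavy atoms from the SMILES: 7 C, 1 I, 5 O.
Implicit hydrogens by atom environment:
  4 × C (aromatic): no H
  2 × C: no H
  2 × O: 1 H each → 2
  2 × O: no H
  1 × C: 3 H
  1 × I: no H
  1 × O (aromatic): no H
  Total hydrogens = 5.
Molecular formula: C7H5IO5

C7H5IO5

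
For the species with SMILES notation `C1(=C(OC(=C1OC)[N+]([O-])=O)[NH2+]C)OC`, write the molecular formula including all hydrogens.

Heavy atoms from the SMILES: 7 C, 2 N, 5 O.
Implicit hydrogens by atom environment:
  4 × C (aromatic): no H
  3 × C: 3 H each → 9
  3 × O: no H
  1 × N (charge +1): 2 H
  1 × N (charge +1): no H
  1 × O (aromatic): no H
  1 × O (charge -1): no H
  Total hydrogens = 11.
Net charge +1.
Molecular formula: C7H11N2O5+

C7H11N2O5+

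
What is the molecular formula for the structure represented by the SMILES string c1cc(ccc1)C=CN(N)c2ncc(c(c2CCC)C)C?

C18H23N3

Heavy atoms from the SMILES: 18 C, 3 N.
Implicit hydrogens by atom environment:
  6 × C (aromatic): 1 H each → 6
  5 × C (aromatic): no H
  3 × C: 3 H each → 9
  2 × C: 2 H each → 4
  2 × C: 1 H each → 2
  1 × N: 2 H
  1 × N (aromatic): no H
  1 × N: no H
  Total hydrogens = 23.
Molecular formula: C18H23N3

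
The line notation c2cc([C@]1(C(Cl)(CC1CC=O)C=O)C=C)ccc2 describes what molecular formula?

C15H15ClO2

Heavy atoms from the SMILES: 15 C, 1 Cl, 2 O.
Implicit hydrogens by atom environment:
  5 × C (aromatic): 1 H each → 5
  4 × C: 1 H each → 4
  3 × C: 2 H each → 6
  2 × C: no H
  2 × O: no H
  1 × C (aromatic): no H
  1 × Cl: no H
  Total hydrogens = 15.
Molecular formula: C15H15ClO2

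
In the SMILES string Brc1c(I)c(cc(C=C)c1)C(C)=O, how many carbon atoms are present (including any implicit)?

10

The symbol for carbon appears 10 times in the SMILES. Lowercase c denotes aromatic carbon and counts toward C.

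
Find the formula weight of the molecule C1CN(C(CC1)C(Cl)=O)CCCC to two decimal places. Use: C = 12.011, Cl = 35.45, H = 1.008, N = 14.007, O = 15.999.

Molecular formula: C10H18ClNO.
M = 10×12.011 + 1×35.45 + 18×1.008 + 1×14.007 + 1×15.999 = 203.71 g/mol.

203.71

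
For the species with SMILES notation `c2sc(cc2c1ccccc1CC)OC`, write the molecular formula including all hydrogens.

Heavy atoms from the SMILES: 13 C, 1 O, 1 S.
Implicit hydrogens by atom environment:
  6 × C (aromatic): 1 H each → 6
  4 × C (aromatic): no H
  2 × C: 3 H each → 6
  1 × C: 2 H
  1 × O: no H
  1 × S (aromatic): no H
  Total hydrogens = 14.
Molecular formula: C13H14OS

C13H14OS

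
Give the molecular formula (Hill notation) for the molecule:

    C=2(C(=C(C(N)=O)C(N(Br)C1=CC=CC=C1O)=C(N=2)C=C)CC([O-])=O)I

Heavy atoms from the SMILES: 1 Br, 16 C, 1 I, 3 N, 4 O.
Implicit hydrogens by atom environment:
  7 × C (aromatic): no H
  4 × C (aromatic): 1 H each → 4
  2 × C: 2 H each → 4
  2 × C: no H
  2 × O: no H
  1 × Br: no H
  1 × C: 1 H
  1 × I: no H
  1 × N: 2 H
  1 × N (aromatic): no H
  1 × N: no H
  1 × O: 1 H
  1 × O (charge -1): no H
  Total hydrogens = 12.
Net charge -1.
Molecular formula: C16H12BrIN3O4-

C16H12BrIN3O4-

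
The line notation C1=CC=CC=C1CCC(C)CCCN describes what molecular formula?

Heavy atoms from the SMILES: 13 C, 1 N.
Implicit hydrogens by atom environment:
  5 × C: 2 H each → 10
  5 × C (aromatic): 1 H each → 5
  1 × C: 3 H
  1 × C: 1 H
  1 × C (aromatic): no H
  1 × N: 2 H
  Total hydrogens = 21.
Molecular formula: C13H21N

C13H21N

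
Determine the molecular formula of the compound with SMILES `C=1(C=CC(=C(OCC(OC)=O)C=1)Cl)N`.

C9H10ClNO3

Heavy atoms from the SMILES: 9 C, 1 Cl, 1 N, 3 O.
Implicit hydrogens by atom environment:
  3 × C (aromatic): 1 H each → 3
  3 × C (aromatic): no H
  3 × O: no H
  1 × C: 3 H
  1 × C: 2 H
  1 × C: no H
  1 × Cl: no H
  1 × N: 2 H
  Total hydrogens = 10.
Molecular formula: C9H10ClNO3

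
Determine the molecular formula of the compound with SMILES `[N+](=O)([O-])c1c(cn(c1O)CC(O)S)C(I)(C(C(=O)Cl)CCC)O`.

Heavy atoms from the SMILES: 12 C, 1 Cl, 1 I, 2 N, 6 O, 1 S.
Implicit hydrogens by atom environment:
  3 × C: 2 H each → 6
  3 × C (aromatic): no H
  3 × O: 1 H each → 3
  2 × C: 1 H each → 2
  2 × C: no H
  2 × O: no H
  1 × C: 3 H
  1 × C (aromatic): 1 H
  1 × Cl: no H
  1 × I: no H
  1 × N (aromatic): no H
  1 × N (charge +1): no H
  1 × O (charge -1): no H
  1 × S: 1 H
  Total hydrogens = 16.
Molecular formula: C12H16ClIN2O6S

C12H16ClIN2O6S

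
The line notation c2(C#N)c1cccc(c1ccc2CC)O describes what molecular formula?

Heavy atoms from the SMILES: 13 C, 1 N, 1 O.
Implicit hydrogens by atom environment:
  5 × C (aromatic): 1 H each → 5
  5 × C (aromatic): no H
  1 × C: 3 H
  1 × C: 2 H
  1 × C: no H
  1 × N: no H
  1 × O: 1 H
  Total hydrogens = 11.
Molecular formula: C13H11NO

C13H11NO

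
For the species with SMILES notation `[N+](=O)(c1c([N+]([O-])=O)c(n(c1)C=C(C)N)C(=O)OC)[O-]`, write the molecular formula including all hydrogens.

C9H10N4O6

Heavy atoms from the SMILES: 9 C, 4 N, 6 O.
Implicit hydrogens by atom environment:
  4 × O: no H
  3 × C (aromatic): no H
  2 × C: 3 H each → 6
  2 × C: no H
  2 × N (charge +1): no H
  2 × O (charge -1): no H
  1 × C (aromatic): 1 H
  1 × C: 1 H
  1 × N: 2 H
  1 × N (aromatic): no H
  Total hydrogens = 10.
Molecular formula: C9H10N4O6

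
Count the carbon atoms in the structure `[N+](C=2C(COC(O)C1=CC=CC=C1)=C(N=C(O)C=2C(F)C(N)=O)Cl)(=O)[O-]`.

The symbol for carbon appears 15 times in the SMILES. (Cl is a single chlorine, not C + l.)

15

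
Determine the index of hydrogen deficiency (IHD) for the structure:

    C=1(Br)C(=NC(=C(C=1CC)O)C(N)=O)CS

Molecular formula from the SMILES: C9H11BrN2O2S.
DoU = (2C + 2 + N − H − X)/2 = (2·9 + 2 + 2 − 11 − 1)/2 = 10/2 = 5.
(Structurally: 1 ring(s) + 4 π bond(s) = 5.)

5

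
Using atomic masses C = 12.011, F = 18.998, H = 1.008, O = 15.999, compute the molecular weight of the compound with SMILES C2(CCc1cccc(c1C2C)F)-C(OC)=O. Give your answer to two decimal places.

222.26

Molecular formula: C13H15FO2.
M = 13×12.011 + 1×18.998 + 15×1.008 + 2×15.999 = 222.26 g/mol.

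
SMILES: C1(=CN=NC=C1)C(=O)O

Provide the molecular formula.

C5H4N2O2

Heavy atoms from the SMILES: 5 C, 2 N, 2 O.
Implicit hydrogens by atom environment:
  3 × C (aromatic): 1 H each → 3
  2 × N (aromatic): no H
  1 × C (aromatic): no H
  1 × C: no H
  1 × O: 1 H
  1 × O: no H
  Total hydrogens = 4.
Molecular formula: C5H4N2O2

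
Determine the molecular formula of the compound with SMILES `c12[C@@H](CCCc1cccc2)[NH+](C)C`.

C12H18N+

Heavy atoms from the SMILES: 12 C, 1 N.
Implicit hydrogens by atom environment:
  4 × C (aromatic): 1 H each → 4
  3 × C: 2 H each → 6
  2 × C: 3 H each → 6
  2 × C (aromatic): no H
  1 × C: 1 H
  1 × N (charge +1): 1 H
  Total hydrogens = 18.
Net charge +1.
Molecular formula: C12H18N+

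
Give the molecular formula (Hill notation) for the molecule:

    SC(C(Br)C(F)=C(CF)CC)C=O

Heavy atoms from the SMILES: 1 Br, 8 C, 2 F, 1 O, 1 S.
Implicit hydrogens by atom environment:
  3 × C: 1 H each → 3
  2 × C: 2 H each → 4
  2 × C: no H
  2 × F: no H
  1 × Br: no H
  1 × C: 3 H
  1 × O: no H
  1 × S: 1 H
  Total hydrogens = 11.
Molecular formula: C8H11BrF2OS

C8H11BrF2OS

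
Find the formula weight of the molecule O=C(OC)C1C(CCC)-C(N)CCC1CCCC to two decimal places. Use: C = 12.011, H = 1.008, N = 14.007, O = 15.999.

Molecular formula: C15H29NO2.
M = 15×12.011 + 29×1.008 + 1×14.007 + 2×15.999 = 255.40 g/mol.

255.40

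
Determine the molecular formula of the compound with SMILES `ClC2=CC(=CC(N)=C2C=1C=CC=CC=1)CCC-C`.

C16H18ClN

Heavy atoms from the SMILES: 16 C, 1 Cl, 1 N.
Implicit hydrogens by atom environment:
  7 × C (aromatic): 1 H each → 7
  5 × C (aromatic): no H
  3 × C: 2 H each → 6
  1 × C: 3 H
  1 × Cl: no H
  1 × N: 2 H
  Total hydrogens = 18.
Molecular formula: C16H18ClN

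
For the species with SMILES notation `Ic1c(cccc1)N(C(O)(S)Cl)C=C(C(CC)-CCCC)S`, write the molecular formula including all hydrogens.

C16H23ClINOS2

Heavy atoms from the SMILES: 16 C, 1 Cl, 1 I, 1 N, 1 O, 2 S.
Implicit hydrogens by atom environment:
  4 × C: 2 H each → 8
  4 × C (aromatic): 1 H each → 4
  2 × C: 3 H each → 6
  2 × C: 1 H each → 2
  2 × C: no H
  2 × C (aromatic): no H
  2 × S: 1 H each → 2
  1 × Cl: no H
  1 × I: no H
  1 × N: no H
  1 × O: 1 H
  Total hydrogens = 23.
Molecular formula: C16H23ClINOS2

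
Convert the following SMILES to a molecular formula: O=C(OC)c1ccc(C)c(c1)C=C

Heavy atoms from the SMILES: 11 C, 2 O.
Implicit hydrogens by atom environment:
  3 × C (aromatic): 1 H each → 3
  3 × C (aromatic): no H
  2 × C: 3 H each → 6
  2 × O: no H
  1 × C: 2 H
  1 × C: 1 H
  1 × C: no H
  Total hydrogens = 12.
Molecular formula: C11H12O2

C11H12O2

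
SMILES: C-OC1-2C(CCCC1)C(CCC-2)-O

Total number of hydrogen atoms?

20

Hydrogens are implicit in SMILES; fill each atom to its normal valence:
  7 × C: 2 H each → 14
  2 × C: 1 H each → 2
  1 × C: 3 H
  1 × C: no H
  1 × O: 1 H
  1 × O: no H
  Total hydrogens = 20.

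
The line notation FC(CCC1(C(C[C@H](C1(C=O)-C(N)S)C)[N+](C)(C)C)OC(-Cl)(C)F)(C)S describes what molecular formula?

C17H32ClF2N2O2S2+

Heavy atoms from the SMILES: 17 C, 1 Cl, 2 F, 2 N, 2 O, 2 S.
Implicit hydrogens by atom environment:
  6 × C: 3 H each → 18
  4 × C: 1 H each → 4
  4 × C: no H
  3 × C: 2 H each → 6
  2 × F: no H
  2 × O: no H
  2 × S: 1 H each → 2
  1 × Cl: no H
  1 × N: 2 H
  1 × N (charge +1): no H
  Total hydrogens = 32.
Net charge +1.
Molecular formula: C17H32ClF2N2O2S2+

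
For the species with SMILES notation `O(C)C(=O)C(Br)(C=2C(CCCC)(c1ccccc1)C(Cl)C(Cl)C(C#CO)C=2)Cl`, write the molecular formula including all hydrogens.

C21H22BrCl3O3

Heavy atoms from the SMILES: 1 Br, 21 C, 3 Cl, 3 O.
Implicit hydrogens by atom environment:
  6 × C: no H
  5 × C (aromatic): 1 H each → 5
  4 × C: 1 H each → 4
  3 × C: 2 H each → 6
  3 × Cl: no H
  2 × C: 3 H each → 6
  2 × O: no H
  1 × Br: no H
  1 × C (aromatic): no H
  1 × O: 1 H
  Total hydrogens = 22.
Molecular formula: C21H22BrCl3O3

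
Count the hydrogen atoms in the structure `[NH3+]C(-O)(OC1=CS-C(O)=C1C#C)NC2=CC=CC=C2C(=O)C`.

Hydrogens are implicit in SMILES; fill each atom to its normal valence:
  5 × C (aromatic): 1 H each → 5
  5 × C (aromatic): no H
  3 × C: no H
  2 × O: 1 H each → 2
  2 × O: no H
  1 × C: 3 H
  1 × C: 1 H
  1 × N (charge +1): 3 H
  1 × N: 1 H
  1 × S (aromatic): no H
  Total hydrogens = 15.

15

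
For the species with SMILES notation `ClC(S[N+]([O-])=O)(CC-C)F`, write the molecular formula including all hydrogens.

Heavy atoms from the SMILES: 4 C, 1 Cl, 1 F, 1 N, 2 O, 1 S.
Implicit hydrogens by atom environment:
  2 × C: 2 H each → 4
  1 × C: 3 H
  1 × C: no H
  1 × Cl: no H
  1 × F: no H
  1 × N (charge +1): no H
  1 × O: no H
  1 × O (charge -1): no H
  1 × S: no H
  Total hydrogens = 7.
Molecular formula: C4H7ClFNO2S

C4H7ClFNO2S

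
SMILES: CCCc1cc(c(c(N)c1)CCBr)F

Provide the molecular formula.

C11H15BrFN

Heavy atoms from the SMILES: 1 Br, 11 C, 1 F, 1 N.
Implicit hydrogens by atom environment:
  4 × C: 2 H each → 8
  4 × C (aromatic): no H
  2 × C (aromatic): 1 H each → 2
  1 × Br: no H
  1 × C: 3 H
  1 × F: no H
  1 × N: 2 H
  Total hydrogens = 15.
Molecular formula: C11H15BrFN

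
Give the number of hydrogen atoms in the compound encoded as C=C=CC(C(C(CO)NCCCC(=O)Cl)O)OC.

Hydrogens are implicit in SMILES; fill each atom to its normal valence:
  5 × C: 2 H each → 10
  4 × C: 1 H each → 4
  2 × C: no H
  2 × O: 1 H each → 2
  2 × O: no H
  1 × C: 3 H
  1 × Cl: no H
  1 × N: 1 H
  Total hydrogens = 20.

20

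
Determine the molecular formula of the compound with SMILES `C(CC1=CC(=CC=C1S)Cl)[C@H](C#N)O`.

C10H10ClNOS

Heavy atoms from the SMILES: 10 C, 1 Cl, 1 N, 1 O, 1 S.
Implicit hydrogens by atom environment:
  3 × C (aromatic): 1 H each → 3
  3 × C (aromatic): no H
  2 × C: 2 H each → 4
  1 × C: 1 H
  1 × C: no H
  1 × Cl: no H
  1 × N: no H
  1 × O: 1 H
  1 × S: 1 H
  Total hydrogens = 10.
Molecular formula: C10H10ClNOS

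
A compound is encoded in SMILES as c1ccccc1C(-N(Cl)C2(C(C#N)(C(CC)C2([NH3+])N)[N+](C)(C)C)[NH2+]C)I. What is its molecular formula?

Heavy atoms from the SMILES: 18 C, 1 Cl, 1 I, 6 N.
Implicit hydrogens by atom environment:
  5 × C: 3 H each → 15
  5 × C (aromatic): 1 H each → 5
  4 × C: no H
  2 × C: 1 H each → 2
  2 × N: no H
  1 × C: 2 H
  1 × C (aromatic): no H
  1 × Cl: no H
  1 × I: no H
  1 × N (charge +1): 3 H
  1 × N (charge +1): 2 H
  1 × N: 2 H
  1 × N (charge +1): no H
  Total hydrogens = 31.
Net charge +3.
Molecular formula: [C18H31ClIN6]3+

[C18H31ClIN6]3+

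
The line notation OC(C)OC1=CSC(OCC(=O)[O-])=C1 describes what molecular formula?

C8H9O5S-

Heavy atoms from the SMILES: 8 C, 5 O, 1 S.
Implicit hydrogens by atom environment:
  3 × O: no H
  2 × C (aromatic): 1 H each → 2
  2 × C (aromatic): no H
  1 × C: 3 H
  1 × C: 2 H
  1 × C: 1 H
  1 × C: no H
  1 × O: 1 H
  1 × O (charge -1): no H
  1 × S (aromatic): no H
  Total hydrogens = 9.
Net charge -1.
Molecular formula: C8H9O5S-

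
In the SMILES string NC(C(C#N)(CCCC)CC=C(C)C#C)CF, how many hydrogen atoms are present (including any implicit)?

21

Hydrogens are implicit in SMILES; fill each atom to its normal valence:
  5 × C: 2 H each → 10
  4 × C: no H
  3 × C: 1 H each → 3
  2 × C: 3 H each → 6
  1 × F: no H
  1 × N: 2 H
  1 × N: no H
  Total hydrogens = 21.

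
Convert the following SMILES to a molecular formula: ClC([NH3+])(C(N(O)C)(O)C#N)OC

C5H11ClN3O3+

Heavy atoms from the SMILES: 5 C, 1 Cl, 3 N, 3 O.
Implicit hydrogens by atom environment:
  3 × C: no H
  2 × C: 3 H each → 6
  2 × N: no H
  2 × O: 1 H each → 2
  1 × Cl: no H
  1 × N (charge +1): 3 H
  1 × O: no H
  Total hydrogens = 11.
Net charge +1.
Molecular formula: C5H11ClN3O3+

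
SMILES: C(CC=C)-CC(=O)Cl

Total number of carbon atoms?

The symbol for carbon appears 6 times in the SMILES. (Cl is a single chlorine, not C + l.)

6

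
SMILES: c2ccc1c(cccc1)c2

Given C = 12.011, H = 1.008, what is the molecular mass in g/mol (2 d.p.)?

Molecular formula: C10H8.
M = 10×12.011 + 8×1.008 = 128.17 g/mol.

128.17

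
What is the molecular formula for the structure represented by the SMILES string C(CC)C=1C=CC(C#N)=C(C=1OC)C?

C12H15NO

Heavy atoms from the SMILES: 12 C, 1 N, 1 O.
Implicit hydrogens by atom environment:
  4 × C (aromatic): no H
  3 × C: 3 H each → 9
  2 × C: 2 H each → 4
  2 × C (aromatic): 1 H each → 2
  1 × C: no H
  1 × N: no H
  1 × O: no H
  Total hydrogens = 15.
Molecular formula: C12H15NO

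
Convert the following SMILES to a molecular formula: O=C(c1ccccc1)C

Heavy atoms from the SMILES: 8 C, 1 O.
Implicit hydrogens by atom environment:
  5 × C (aromatic): 1 H each → 5
  1 × C: 3 H
  1 × C (aromatic): no H
  1 × C: no H
  1 × O: no H
  Total hydrogens = 8.
Molecular formula: C8H8O

C8H8O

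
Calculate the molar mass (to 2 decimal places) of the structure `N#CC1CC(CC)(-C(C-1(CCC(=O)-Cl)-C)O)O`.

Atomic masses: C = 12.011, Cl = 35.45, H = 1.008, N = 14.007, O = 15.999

Molecular formula: C12H18ClNO3.
M = 12×12.011 + 1×35.45 + 18×1.008 + 1×14.007 + 3×15.999 = 259.73 g/mol.

259.73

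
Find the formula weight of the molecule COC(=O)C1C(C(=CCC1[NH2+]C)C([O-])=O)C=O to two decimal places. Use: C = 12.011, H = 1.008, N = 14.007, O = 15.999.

241.24

Molecular formula: C11H15NO5.
M = 11×12.011 + 15×1.008 + 1×14.007 + 5×15.999 = 241.24 g/mol.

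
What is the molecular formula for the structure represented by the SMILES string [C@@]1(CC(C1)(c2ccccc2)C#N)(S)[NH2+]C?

Heavy atoms from the SMILES: 12 C, 2 N, 1 S.
Implicit hydrogens by atom environment:
  5 × C (aromatic): 1 H each → 5
  3 × C: no H
  2 × C: 2 H each → 4
  1 × C: 3 H
  1 × C (aromatic): no H
  1 × N (charge +1): 2 H
  1 × N: no H
  1 × S: 1 H
  Total hydrogens = 15.
Net charge +1.
Molecular formula: C12H15N2S+

C12H15N2S+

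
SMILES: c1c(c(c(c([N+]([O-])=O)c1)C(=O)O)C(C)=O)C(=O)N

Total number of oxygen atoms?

6

The symbol for oxygen appears 6 times in the SMILES.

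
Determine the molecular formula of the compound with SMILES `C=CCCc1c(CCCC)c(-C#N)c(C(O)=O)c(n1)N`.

Heavy atoms from the SMILES: 15 C, 3 N, 2 O.
Implicit hydrogens by atom environment:
  6 × C: 2 H each → 12
  5 × C (aromatic): no H
  2 × C: no H
  1 × C: 3 H
  1 × C: 1 H
  1 × N: 2 H
  1 × N (aromatic): no H
  1 × N: no H
  1 × O: 1 H
  1 × O: no H
  Total hydrogens = 19.
Molecular formula: C15H19N3O2

C15H19N3O2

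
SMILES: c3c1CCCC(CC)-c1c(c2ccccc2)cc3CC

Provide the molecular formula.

Heavy atoms from the SMILES: 20 C.
Implicit hydrogens by atom environment:
  7 × C (aromatic): 1 H each → 7
  5 × C: 2 H each → 10
  5 × C (aromatic): no H
  2 × C: 3 H each → 6
  1 × C: 1 H
  Total hydrogens = 24.
Molecular formula: C20H24

C20H24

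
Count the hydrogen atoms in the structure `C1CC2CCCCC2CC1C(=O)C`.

20

Hydrogens are implicit in SMILES; fill each atom to its normal valence:
  7 × C: 2 H each → 14
  3 × C: 1 H each → 3
  1 × C: 3 H
  1 × C: no H
  1 × O: no H
  Total hydrogens = 20.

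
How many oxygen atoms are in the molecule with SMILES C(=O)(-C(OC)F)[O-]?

The symbol for oxygen appears 3 times in the SMILES.

3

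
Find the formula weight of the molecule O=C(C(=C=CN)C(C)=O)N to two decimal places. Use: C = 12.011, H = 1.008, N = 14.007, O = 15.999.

Molecular formula: C6H8N2O2.
M = 6×12.011 + 8×1.008 + 2×14.007 + 2×15.999 = 140.14 g/mol.

140.14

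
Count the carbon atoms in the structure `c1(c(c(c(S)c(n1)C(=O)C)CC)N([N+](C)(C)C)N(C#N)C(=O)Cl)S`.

The symbol for carbon appears 14 times in the SMILES. Lowercase c denotes aromatic carbon and counts toward C.

14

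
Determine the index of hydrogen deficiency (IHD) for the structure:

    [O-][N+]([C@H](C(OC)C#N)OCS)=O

Molecular formula from the SMILES: C5H8N2O4S.
DoU = (2C + 2 + N − H − X)/2 = (2·5 + 2 + 2 − 8 − 0)/2 = 6/2 = 3.
(Structurally: 0 ring(s) + 3 π bond(s) = 3.)

3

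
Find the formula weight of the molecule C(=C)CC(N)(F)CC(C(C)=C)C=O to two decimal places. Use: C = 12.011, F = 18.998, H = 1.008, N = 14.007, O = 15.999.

185.24

Molecular formula: C10H16FNO.
M = 10×12.011 + 1×18.998 + 16×1.008 + 1×14.007 + 1×15.999 = 185.24 g/mol.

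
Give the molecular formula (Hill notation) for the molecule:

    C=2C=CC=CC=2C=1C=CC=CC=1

C12H10

Heavy atoms from the SMILES: 12 C.
Implicit hydrogens by atom environment:
  10 × C (aromatic): 1 H each → 10
  2 × C (aromatic): no H
  Total hydrogens = 10.
Molecular formula: C12H10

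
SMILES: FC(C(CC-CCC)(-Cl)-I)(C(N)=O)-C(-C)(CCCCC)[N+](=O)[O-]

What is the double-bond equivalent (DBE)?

2

Molecular formula from the SMILES: C15H27ClFIN2O3.
DoU = (2C + 2 + N − H − X)/2 = (2·15 + 2 + 2 − 27 − 3)/2 = 4/2 = 2.
(Structurally: 0 ring(s) + 2 π bond(s) = 2.)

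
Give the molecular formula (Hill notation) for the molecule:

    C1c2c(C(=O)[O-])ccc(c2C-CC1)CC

C13H15O2-

Heavy atoms from the SMILES: 13 C, 2 O.
Implicit hydrogens by atom environment:
  5 × C: 2 H each → 10
  4 × C (aromatic): no H
  2 × C (aromatic): 1 H each → 2
  1 × C: 3 H
  1 × C: no H
  1 × O: no H
  1 × O (charge -1): no H
  Total hydrogens = 15.
Net charge -1.
Molecular formula: C13H15O2-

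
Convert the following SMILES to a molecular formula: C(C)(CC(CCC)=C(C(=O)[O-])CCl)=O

C10H14ClO3-

Heavy atoms from the SMILES: 10 C, 1 Cl, 3 O.
Implicit hydrogens by atom environment:
  4 × C: 2 H each → 8
  4 × C: no H
  2 × C: 3 H each → 6
  2 × O: no H
  1 × Cl: no H
  1 × O (charge -1): no H
  Total hydrogens = 14.
Net charge -1.
Molecular formula: C10H14ClO3-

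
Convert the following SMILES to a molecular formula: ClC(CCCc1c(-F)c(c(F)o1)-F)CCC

Heavy atoms from the SMILES: 11 C, 1 Cl, 3 F, 1 O.
Implicit hydrogens by atom environment:
  5 × C: 2 H each → 10
  4 × C (aromatic): no H
  3 × F: no H
  1 × C: 3 H
  1 × C: 1 H
  1 × Cl: no H
  1 × O (aromatic): no H
  Total hydrogens = 14.
Molecular formula: C11H14ClF3O

C11H14ClF3O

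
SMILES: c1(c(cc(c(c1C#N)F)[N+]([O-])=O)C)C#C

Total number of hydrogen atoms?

Hydrogens are implicit in SMILES; fill each atom to its normal valence:
  5 × C (aromatic): no H
  2 × C: no H
  1 × C: 3 H
  1 × C (aromatic): 1 H
  1 × C: 1 H
  1 × F: no H
  1 × N: no H
  1 × N (charge +1): no H
  1 × O: no H
  1 × O (charge -1): no H
  Total hydrogens = 5.

5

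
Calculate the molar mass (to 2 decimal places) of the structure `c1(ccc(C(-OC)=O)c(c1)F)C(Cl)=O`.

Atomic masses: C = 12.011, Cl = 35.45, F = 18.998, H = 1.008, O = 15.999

216.59

Molecular formula: C9H6ClFO3.
M = 9×12.011 + 1×35.45 + 1×18.998 + 6×1.008 + 3×15.999 = 216.59 g/mol.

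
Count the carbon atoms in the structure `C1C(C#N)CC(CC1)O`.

The symbol for carbon appears 7 times in the SMILES.

7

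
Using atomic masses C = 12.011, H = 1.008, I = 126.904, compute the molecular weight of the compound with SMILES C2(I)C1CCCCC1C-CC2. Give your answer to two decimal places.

Molecular formula: C10H17I.
M = 10×12.011 + 17×1.008 + 1×126.904 = 264.15 g/mol.

264.15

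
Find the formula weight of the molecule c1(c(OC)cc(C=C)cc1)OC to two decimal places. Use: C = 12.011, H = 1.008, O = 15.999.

Molecular formula: C10H12O2.
M = 10×12.011 + 12×1.008 + 2×15.999 = 164.20 g/mol.

164.20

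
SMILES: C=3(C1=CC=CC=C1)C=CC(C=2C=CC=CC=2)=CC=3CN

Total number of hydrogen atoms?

Hydrogens are implicit in SMILES; fill each atom to its normal valence:
  13 × C (aromatic): 1 H each → 13
  5 × C (aromatic): no H
  1 × C: 2 H
  1 × N: 2 H
  Total hydrogens = 17.

17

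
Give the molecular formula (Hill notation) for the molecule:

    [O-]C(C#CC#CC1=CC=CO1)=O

C9H3O3-

Heavy atoms from the SMILES: 9 C, 3 O.
Implicit hydrogens by atom environment:
  5 × C: no H
  3 × C (aromatic): 1 H each → 3
  1 × C (aromatic): no H
  1 × O (aromatic): no H
  1 × O: no H
  1 × O (charge -1): no H
  Total hydrogens = 3.
Net charge -1.
Molecular formula: C9H3O3-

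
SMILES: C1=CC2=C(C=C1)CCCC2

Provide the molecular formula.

Heavy atoms from the SMILES: 10 C.
Implicit hydrogens by atom environment:
  4 × C: 2 H each → 8
  4 × C (aromatic): 1 H each → 4
  2 × C (aromatic): no H
  Total hydrogens = 12.
Molecular formula: C10H12

C10H12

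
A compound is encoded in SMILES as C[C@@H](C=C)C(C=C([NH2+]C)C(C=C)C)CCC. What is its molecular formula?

C15H28N+

Heavy atoms from the SMILES: 15 C, 1 N.
Implicit hydrogens by atom environment:
  6 × C: 1 H each → 6
  4 × C: 3 H each → 12
  4 × C: 2 H each → 8
  1 × C: no H
  1 × N (charge +1): 2 H
  Total hydrogens = 28.
Net charge +1.
Molecular formula: C15H28N+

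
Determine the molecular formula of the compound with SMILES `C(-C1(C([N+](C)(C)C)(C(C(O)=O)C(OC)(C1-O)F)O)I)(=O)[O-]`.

C11H17FINO7

Heavy atoms from the SMILES: 11 C, 1 F, 1 I, 1 N, 7 O.
Implicit hydrogens by atom environment:
  5 × C: no H
  4 × C: 3 H each → 12
  3 × O: 1 H each → 3
  3 × O: no H
  2 × C: 1 H each → 2
  1 × F: no H
  1 × I: no H
  1 × N (charge +1): no H
  1 × O (charge -1): no H
  Total hydrogens = 17.
Molecular formula: C11H17FINO7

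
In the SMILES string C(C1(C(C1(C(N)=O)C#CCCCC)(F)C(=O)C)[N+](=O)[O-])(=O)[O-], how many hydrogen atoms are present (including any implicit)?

14

Hydrogens are implicit in SMILES; fill each atom to its normal valence:
  8 × C: no H
  4 × O: no H
  3 × C: 2 H each → 6
  2 × C: 3 H each → 6
  2 × O (charge -1): no H
  1 × F: no H
  1 × N: 2 H
  1 × N (charge +1): no H
  Total hydrogens = 14.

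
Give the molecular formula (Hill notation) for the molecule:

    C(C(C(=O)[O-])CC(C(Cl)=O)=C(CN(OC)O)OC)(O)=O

Heavy atoms from the SMILES: 10 C, 1 Cl, 1 N, 8 O.
Implicit hydrogens by atom environment:
  5 × C: no H
  5 × O: no H
  2 × C: 3 H each → 6
  2 × C: 2 H each → 4
  2 × O: 1 H each → 2
  1 × C: 1 H
  1 × Cl: no H
  1 × N: no H
  1 × O (charge -1): no H
  Total hydrogens = 13.
Net charge -1.
Molecular formula: C10H13ClNO8-

C10H13ClNO8-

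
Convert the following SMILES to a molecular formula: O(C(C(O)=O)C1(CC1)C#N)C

C7H9NO3

Heavy atoms from the SMILES: 7 C, 1 N, 3 O.
Implicit hydrogens by atom environment:
  3 × C: no H
  2 × C: 2 H each → 4
  2 × O: no H
  1 × C: 3 H
  1 × C: 1 H
  1 × N: no H
  1 × O: 1 H
  Total hydrogens = 9.
Molecular formula: C7H9NO3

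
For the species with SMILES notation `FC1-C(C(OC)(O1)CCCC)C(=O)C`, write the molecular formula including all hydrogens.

C10H17FO3

Heavy atoms from the SMILES: 10 C, 1 F, 3 O.
Implicit hydrogens by atom environment:
  3 × C: 3 H each → 9
  3 × C: 2 H each → 6
  3 × O: no H
  2 × C: 1 H each → 2
  2 × C: no H
  1 × F: no H
  Total hydrogens = 17.
Molecular formula: C10H17FO3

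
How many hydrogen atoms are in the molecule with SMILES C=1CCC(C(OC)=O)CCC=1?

Hydrogens are implicit in SMILES; fill each atom to its normal valence:
  4 × C: 2 H each → 8
  3 × C: 1 H each → 3
  2 × O: no H
  1 × C: 3 H
  1 × C: no H
  Total hydrogens = 14.

14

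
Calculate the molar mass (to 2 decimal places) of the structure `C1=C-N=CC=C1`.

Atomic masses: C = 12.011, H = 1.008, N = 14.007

79.10

Molecular formula: C5H5N.
M = 5×12.011 + 5×1.008 + 1×14.007 = 79.10 g/mol.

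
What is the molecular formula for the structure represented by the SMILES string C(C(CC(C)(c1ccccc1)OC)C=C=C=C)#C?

Heavy atoms from the SMILES: 17 C, 1 O.
Implicit hydrogens by atom environment:
  5 × C (aromatic): 1 H each → 5
  4 × C: no H
  3 × C: 1 H each → 3
  2 × C: 3 H each → 6
  2 × C: 2 H each → 4
  1 × C (aromatic): no H
  1 × O: no H
  Total hydrogens = 18.
Molecular formula: C17H18O

C17H18O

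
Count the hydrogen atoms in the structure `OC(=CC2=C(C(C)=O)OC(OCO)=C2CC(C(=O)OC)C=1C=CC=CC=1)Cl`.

19

Hydrogens are implicit in SMILES; fill each atom to its normal valence:
  5 × C (aromatic): 1 H each → 5
  5 × C (aromatic): no H
  4 × O: no H
  3 × C: no H
  2 × C: 3 H each → 6
  2 × C: 2 H each → 4
  2 × C: 1 H each → 2
  2 × O: 1 H each → 2
  1 × Cl: no H
  1 × O (aromatic): no H
  Total hydrogens = 19.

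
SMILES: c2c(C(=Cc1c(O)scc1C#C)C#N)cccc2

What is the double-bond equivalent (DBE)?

12

Molecular formula from the SMILES: C15H9NOS.
DoU = (2C + 2 + N − H − X)/2 = (2·15 + 2 + 1 − 9 − 0)/2 = 24/2 = 12.
(Structurally: 2 ring(s) + 10 π bond(s) = 12.)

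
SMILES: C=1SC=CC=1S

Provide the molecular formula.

C4H4S2

Heavy atoms from the SMILES: 4 C, 2 S.
Implicit hydrogens by atom environment:
  3 × C (aromatic): 1 H each → 3
  1 × C (aromatic): no H
  1 × S: 1 H
  1 × S (aromatic): no H
  Total hydrogens = 4.
Molecular formula: C4H4S2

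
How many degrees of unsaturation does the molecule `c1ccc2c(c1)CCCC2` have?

5

Molecular formula from the SMILES: C10H12.
DoU = (2C + 2 + N − H − X)/2 = (2·10 + 2 + 0 − 12 − 0)/2 = 10/2 = 5.
(Structurally: 2 ring(s) + 3 π bond(s) = 5.)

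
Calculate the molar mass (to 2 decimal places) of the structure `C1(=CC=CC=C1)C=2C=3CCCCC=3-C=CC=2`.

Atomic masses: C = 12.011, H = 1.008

208.30

Molecular formula: C16H16.
M = 16×12.011 + 16×1.008 = 208.30 g/mol.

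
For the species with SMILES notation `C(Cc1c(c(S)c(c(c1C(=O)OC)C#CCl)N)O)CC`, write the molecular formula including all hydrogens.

C14H16ClNO3S

Heavy atoms from the SMILES: 14 C, 1 Cl, 1 N, 3 O, 1 S.
Implicit hydrogens by atom environment:
  6 × C (aromatic): no H
  3 × C: 2 H each → 6
  3 × C: no H
  2 × C: 3 H each → 6
  2 × O: no H
  1 × Cl: no H
  1 × N: 2 H
  1 × O: 1 H
  1 × S: 1 H
  Total hydrogens = 16.
Molecular formula: C14H16ClNO3S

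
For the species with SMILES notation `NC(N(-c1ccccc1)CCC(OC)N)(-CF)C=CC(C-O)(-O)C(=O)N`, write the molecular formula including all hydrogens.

Heavy atoms from the SMILES: 17 C, 1 F, 4 N, 4 O.
Implicit hydrogens by atom environment:
  5 × C (aromatic): 1 H each → 5
  4 × C: 2 H each → 8
  3 × C: 1 H each → 3
  3 × C: no H
  3 × N: 2 H each → 6
  2 × O: 1 H each → 2
  2 × O: no H
  1 × C: 3 H
  1 × C (aromatic): no H
  1 × F: no H
  1 × N: no H
  Total hydrogens = 27.
Molecular formula: C17H27FN4O4

C17H27FN4O4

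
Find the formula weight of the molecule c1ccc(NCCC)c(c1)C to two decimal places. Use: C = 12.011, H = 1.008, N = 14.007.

149.24

Molecular formula: C10H15N.
M = 10×12.011 + 15×1.008 + 1×14.007 = 149.24 g/mol.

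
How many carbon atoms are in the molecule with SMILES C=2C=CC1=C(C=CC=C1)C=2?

10

The symbol for carbon appears 10 times in the SMILES.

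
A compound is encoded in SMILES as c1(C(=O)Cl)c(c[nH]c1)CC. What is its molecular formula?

Heavy atoms from the SMILES: 7 C, 1 Cl, 1 N, 1 O.
Implicit hydrogens by atom environment:
  2 × C (aromatic): 1 H each → 2
  2 × C (aromatic): no H
  1 × C: 3 H
  1 × C: 2 H
  1 × C: no H
  1 × Cl: no H
  1 × N (aromatic): 1 H
  1 × O: no H
  Total hydrogens = 8.
Molecular formula: C7H8ClNO

C7H8ClNO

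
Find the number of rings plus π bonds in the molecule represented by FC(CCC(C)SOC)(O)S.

0

Molecular formula from the SMILES: C6H13FO2S2.
DoU = (2C + 2 + N − H − X)/2 = (2·6 + 2 + 0 − 13 − 1)/2 = 0/2 = 0.
(Structurally: 0 ring(s) + 0 π bond(s) = 0.)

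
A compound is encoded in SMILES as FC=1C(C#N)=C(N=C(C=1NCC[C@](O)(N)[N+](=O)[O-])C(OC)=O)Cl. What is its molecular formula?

C11H11ClFN5O5

Heavy atoms from the SMILES: 11 C, 1 Cl, 1 F, 5 N, 5 O.
Implicit hydrogens by atom environment:
  5 × C (aromatic): no H
  3 × C: no H
  3 × O: no H
  2 × C: 2 H each → 4
  1 × C: 3 H
  1 × Cl: no H
  1 × F: no H
  1 × N: 2 H
  1 × N: 1 H
  1 × N (aromatic): no H
  1 × N: no H
  1 × N (charge +1): no H
  1 × O: 1 H
  1 × O (charge -1): no H
  Total hydrogens = 11.
Molecular formula: C11H11ClFN5O5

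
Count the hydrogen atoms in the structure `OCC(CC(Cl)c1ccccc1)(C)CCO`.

19

Hydrogens are implicit in SMILES; fill each atom to its normal valence:
  5 × C (aromatic): 1 H each → 5
  4 × C: 2 H each → 8
  2 × O: 1 H each → 2
  1 × C: 3 H
  1 × C: 1 H
  1 × C: no H
  1 × C (aromatic): no H
  1 × Cl: no H
  Total hydrogens = 19.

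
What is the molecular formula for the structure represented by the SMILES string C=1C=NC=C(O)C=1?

Heavy atoms from the SMILES: 5 C, 1 N, 1 O.
Implicit hydrogens by atom environment:
  4 × C (aromatic): 1 H each → 4
  1 × C (aromatic): no H
  1 × N (aromatic): no H
  1 × O: 1 H
  Total hydrogens = 5.
Molecular formula: C5H5NO

C5H5NO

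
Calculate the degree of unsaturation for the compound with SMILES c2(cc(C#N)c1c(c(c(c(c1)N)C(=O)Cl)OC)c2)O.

10

Molecular formula from the SMILES: C13H9ClN2O3.
DoU = (2C + 2 + N − H − X)/2 = (2·13 + 2 + 2 − 9 − 1)/2 = 20/2 = 10.
(Structurally: 2 ring(s) + 8 π bond(s) = 10.)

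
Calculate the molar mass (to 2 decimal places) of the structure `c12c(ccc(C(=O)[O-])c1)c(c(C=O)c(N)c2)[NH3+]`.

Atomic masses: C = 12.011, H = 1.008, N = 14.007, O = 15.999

230.22

Molecular formula: C12H10N2O3.
M = 12×12.011 + 10×1.008 + 2×14.007 + 3×15.999 = 230.22 g/mol.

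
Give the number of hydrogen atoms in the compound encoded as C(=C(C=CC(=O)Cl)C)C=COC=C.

11

Hydrogens are implicit in SMILES; fill each atom to its normal valence:
  6 × C: 1 H each → 6
  2 × C: no H
  2 × O: no H
  1 × C: 3 H
  1 × C: 2 H
  1 × Cl: no H
  Total hydrogens = 11.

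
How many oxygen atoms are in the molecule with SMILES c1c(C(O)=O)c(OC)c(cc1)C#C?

3

The symbol for oxygen appears 3 times in the SMILES.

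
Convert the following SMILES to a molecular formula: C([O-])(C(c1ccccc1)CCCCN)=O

C12H16NO2-

Heavy atoms from the SMILES: 12 C, 1 N, 2 O.
Implicit hydrogens by atom environment:
  5 × C (aromatic): 1 H each → 5
  4 × C: 2 H each → 8
  1 × C: 1 H
  1 × C (aromatic): no H
  1 × C: no H
  1 × N: 2 H
  1 × O: no H
  1 × O (charge -1): no H
  Total hydrogens = 16.
Net charge -1.
Molecular formula: C12H16NO2-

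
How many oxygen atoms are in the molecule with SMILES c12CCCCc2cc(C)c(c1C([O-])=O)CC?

2

The symbol for oxygen appears 2 times in the SMILES.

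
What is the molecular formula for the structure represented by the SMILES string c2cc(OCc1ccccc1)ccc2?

Heavy atoms from the SMILES: 13 C, 1 O.
Implicit hydrogens by atom environment:
  10 × C (aromatic): 1 H each → 10
  2 × C (aromatic): no H
  1 × C: 2 H
  1 × O: no H
  Total hydrogens = 12.
Molecular formula: C13H12O

C13H12O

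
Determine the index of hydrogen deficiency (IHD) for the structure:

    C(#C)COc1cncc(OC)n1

6

Molecular formula from the SMILES: C8H8N2O2.
DoU = (2C + 2 + N − H − X)/2 = (2·8 + 2 + 2 − 8 − 0)/2 = 12/2 = 6.
(Structurally: 1 ring(s) + 5 π bond(s) = 6.)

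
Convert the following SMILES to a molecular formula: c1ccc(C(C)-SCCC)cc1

Heavy atoms from the SMILES: 11 C, 1 S.
Implicit hydrogens by atom environment:
  5 × C (aromatic): 1 H each → 5
  2 × C: 3 H each → 6
  2 × C: 2 H each → 4
  1 × C: 1 H
  1 × C (aromatic): no H
  1 × S: no H
  Total hydrogens = 16.
Molecular formula: C11H16S

C11H16S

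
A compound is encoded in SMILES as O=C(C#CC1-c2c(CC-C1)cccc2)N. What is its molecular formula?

C13H13NO

Heavy atoms from the SMILES: 13 C, 1 N, 1 O.
Implicit hydrogens by atom environment:
  4 × C (aromatic): 1 H each → 4
  3 × C: 2 H each → 6
  3 × C: no H
  2 × C (aromatic): no H
  1 × C: 1 H
  1 × N: 2 H
  1 × O: no H
  Total hydrogens = 13.
Molecular formula: C13H13NO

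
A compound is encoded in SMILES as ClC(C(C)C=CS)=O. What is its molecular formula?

C5H7ClOS

Heavy atoms from the SMILES: 5 C, 1 Cl, 1 O, 1 S.
Implicit hydrogens by atom environment:
  3 × C: 1 H each → 3
  1 × C: 3 H
  1 × C: no H
  1 × Cl: no H
  1 × O: no H
  1 × S: 1 H
  Total hydrogens = 7.
Molecular formula: C5H7ClOS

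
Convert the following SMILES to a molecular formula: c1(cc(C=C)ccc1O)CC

Heavy atoms from the SMILES: 10 C, 1 O.
Implicit hydrogens by atom environment:
  3 × C (aromatic): 1 H each → 3
  3 × C (aromatic): no H
  2 × C: 2 H each → 4
  1 × C: 3 H
  1 × C: 1 H
  1 × O: 1 H
  Total hydrogens = 12.
Molecular formula: C10H12O

C10H12O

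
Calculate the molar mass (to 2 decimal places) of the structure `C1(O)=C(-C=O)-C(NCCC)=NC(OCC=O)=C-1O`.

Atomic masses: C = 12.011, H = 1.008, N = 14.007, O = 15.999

Molecular formula: C11H14N2O5.
M = 11×12.011 + 14×1.008 + 2×14.007 + 5×15.999 = 254.24 g/mol.

254.24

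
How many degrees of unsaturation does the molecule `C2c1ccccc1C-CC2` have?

Molecular formula from the SMILES: C10H12.
DoU = (2C + 2 + N − H − X)/2 = (2·10 + 2 + 0 − 12 − 0)/2 = 10/2 = 5.
(Structurally: 2 ring(s) + 3 π bond(s) = 5.)

5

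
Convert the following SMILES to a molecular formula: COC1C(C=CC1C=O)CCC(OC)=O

Heavy atoms from the SMILES: 11 C, 4 O.
Implicit hydrogens by atom environment:
  6 × C: 1 H each → 6
  4 × O: no H
  2 × C: 3 H each → 6
  2 × C: 2 H each → 4
  1 × C: no H
  Total hydrogens = 16.
Molecular formula: C11H16O4

C11H16O4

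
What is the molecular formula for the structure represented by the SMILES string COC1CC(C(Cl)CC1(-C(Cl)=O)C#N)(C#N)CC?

Heavy atoms from the SMILES: 12 C, 2 Cl, 2 N, 2 O.
Implicit hydrogens by atom environment:
  5 × C: no H
  3 × C: 2 H each → 6
  2 × C: 3 H each → 6
  2 × C: 1 H each → 2
  2 × Cl: no H
  2 × N: no H
  2 × O: no H
  Total hydrogens = 14.
Molecular formula: C12H14Cl2N2O2

C12H14Cl2N2O2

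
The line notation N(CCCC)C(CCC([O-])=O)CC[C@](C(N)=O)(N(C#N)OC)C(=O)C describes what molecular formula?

Heavy atoms from the SMILES: 16 C, 4 N, 5 O.
Implicit hydrogens by atom environment:
  7 × C: 2 H each → 14
  5 × C: no H
  4 × O: no H
  3 × C: 3 H each → 9
  2 × N: no H
  1 × C: 1 H
  1 × N: 2 H
  1 × N: 1 H
  1 × O (charge -1): no H
  Total hydrogens = 27.
Net charge -1.
Molecular formula: C16H27N4O5-

C16H27N4O5-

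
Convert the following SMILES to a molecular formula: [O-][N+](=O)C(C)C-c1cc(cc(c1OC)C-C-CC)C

C15H23NO3

Heavy atoms from the SMILES: 15 C, 1 N, 3 O.
Implicit hydrogens by atom environment:
  4 × C: 3 H each → 12
  4 × C: 2 H each → 8
  4 × C (aromatic): no H
  2 × C (aromatic): 1 H each → 2
  2 × O: no H
  1 × C: 1 H
  1 × N (charge +1): no H
  1 × O (charge -1): no H
  Total hydrogens = 23.
Molecular formula: C15H23NO3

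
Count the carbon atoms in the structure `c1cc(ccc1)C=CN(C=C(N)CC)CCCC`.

The symbol for carbon appears 16 times in the SMILES. Lowercase c denotes aromatic carbon and counts toward C.

16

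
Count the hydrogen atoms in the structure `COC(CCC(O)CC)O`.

16

Hydrogens are implicit in SMILES; fill each atom to its normal valence:
  3 × C: 2 H each → 6
  2 × C: 3 H each → 6
  2 × C: 1 H each → 2
  2 × O: 1 H each → 2
  1 × O: no H
  Total hydrogens = 16.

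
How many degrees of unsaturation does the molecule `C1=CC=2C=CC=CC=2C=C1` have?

7

Molecular formula from the SMILES: C10H8.
DoU = (2C + 2 + N − H − X)/2 = (2·10 + 2 + 0 − 8 − 0)/2 = 14/2 = 7.
(Structurally: 2 ring(s) + 5 π bond(s) = 7.)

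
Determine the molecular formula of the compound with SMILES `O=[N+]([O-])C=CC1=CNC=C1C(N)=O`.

Heavy atoms from the SMILES: 7 C, 3 N, 3 O.
Implicit hydrogens by atom environment:
  2 × C (aromatic): 1 H each → 2
  2 × C: 1 H each → 2
  2 × C (aromatic): no H
  2 × O: no H
  1 × C: no H
  1 × N: 2 H
  1 × N (aromatic): 1 H
  1 × N (charge +1): no H
  1 × O (charge -1): no H
  Total hydrogens = 7.
Molecular formula: C7H7N3O3

C7H7N3O3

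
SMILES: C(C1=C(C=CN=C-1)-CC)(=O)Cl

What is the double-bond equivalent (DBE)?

Molecular formula from the SMILES: C8H8ClNO.
DoU = (2C + 2 + N − H − X)/2 = (2·8 + 2 + 1 − 8 − 1)/2 = 10/2 = 5.
(Structurally: 1 ring(s) + 4 π bond(s) = 5.)

5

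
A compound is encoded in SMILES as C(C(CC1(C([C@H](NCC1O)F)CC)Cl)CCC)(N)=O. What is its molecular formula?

Heavy atoms from the SMILES: 13 C, 1 Cl, 1 F, 2 N, 2 O.
Implicit hydrogens by atom environment:
  5 × C: 2 H each → 10
  4 × C: 1 H each → 4
  2 × C: 3 H each → 6
  2 × C: no H
  1 × Cl: no H
  1 × F: no H
  1 × N: 2 H
  1 × N: 1 H
  1 × O: 1 H
  1 × O: no H
  Total hydrogens = 24.
Molecular formula: C13H24ClFN2O2

C13H24ClFN2O2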